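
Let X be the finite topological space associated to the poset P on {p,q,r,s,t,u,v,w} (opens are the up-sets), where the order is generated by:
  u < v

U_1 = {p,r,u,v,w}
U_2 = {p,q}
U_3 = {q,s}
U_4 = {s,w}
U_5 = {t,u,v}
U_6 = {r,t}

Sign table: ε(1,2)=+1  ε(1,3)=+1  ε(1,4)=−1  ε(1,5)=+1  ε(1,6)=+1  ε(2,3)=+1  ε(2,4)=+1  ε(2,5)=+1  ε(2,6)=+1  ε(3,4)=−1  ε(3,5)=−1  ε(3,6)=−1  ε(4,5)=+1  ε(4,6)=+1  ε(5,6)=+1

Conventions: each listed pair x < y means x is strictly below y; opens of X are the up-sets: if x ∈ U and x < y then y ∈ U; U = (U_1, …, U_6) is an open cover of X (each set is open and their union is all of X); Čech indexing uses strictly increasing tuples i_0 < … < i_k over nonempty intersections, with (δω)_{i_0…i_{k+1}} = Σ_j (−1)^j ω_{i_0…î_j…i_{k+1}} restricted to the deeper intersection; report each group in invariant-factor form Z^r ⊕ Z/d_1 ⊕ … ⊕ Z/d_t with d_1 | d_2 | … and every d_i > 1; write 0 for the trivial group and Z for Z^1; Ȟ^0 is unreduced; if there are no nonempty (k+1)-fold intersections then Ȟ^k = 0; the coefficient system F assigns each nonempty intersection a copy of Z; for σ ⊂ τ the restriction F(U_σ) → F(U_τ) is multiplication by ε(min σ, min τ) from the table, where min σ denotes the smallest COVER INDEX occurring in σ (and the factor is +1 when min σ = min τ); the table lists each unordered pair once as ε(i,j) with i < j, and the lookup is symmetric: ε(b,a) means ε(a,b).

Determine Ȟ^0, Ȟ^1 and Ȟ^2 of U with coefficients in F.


Ȟ^0(U;F) ≅ Z, Ȟ^1(U;F) ≅ Z^2, Ȟ^2(U;F) ≅ 0

nerve simplices:
  U12={p} U14={w} U15={u,v} U16={r} U23={q} U34={s} U56={t}
C dims 6,7; δ0: rk 5, SNF 1^5
degree 0: 6−5−0 = 1 → Ȟ^0 ≅ Z
degree 1: 7−0−5 = 2 → Ȟ^1 ≅ Z^2
degree 2: 0−0−0 = 0 → Ȟ^2 ≅ 0


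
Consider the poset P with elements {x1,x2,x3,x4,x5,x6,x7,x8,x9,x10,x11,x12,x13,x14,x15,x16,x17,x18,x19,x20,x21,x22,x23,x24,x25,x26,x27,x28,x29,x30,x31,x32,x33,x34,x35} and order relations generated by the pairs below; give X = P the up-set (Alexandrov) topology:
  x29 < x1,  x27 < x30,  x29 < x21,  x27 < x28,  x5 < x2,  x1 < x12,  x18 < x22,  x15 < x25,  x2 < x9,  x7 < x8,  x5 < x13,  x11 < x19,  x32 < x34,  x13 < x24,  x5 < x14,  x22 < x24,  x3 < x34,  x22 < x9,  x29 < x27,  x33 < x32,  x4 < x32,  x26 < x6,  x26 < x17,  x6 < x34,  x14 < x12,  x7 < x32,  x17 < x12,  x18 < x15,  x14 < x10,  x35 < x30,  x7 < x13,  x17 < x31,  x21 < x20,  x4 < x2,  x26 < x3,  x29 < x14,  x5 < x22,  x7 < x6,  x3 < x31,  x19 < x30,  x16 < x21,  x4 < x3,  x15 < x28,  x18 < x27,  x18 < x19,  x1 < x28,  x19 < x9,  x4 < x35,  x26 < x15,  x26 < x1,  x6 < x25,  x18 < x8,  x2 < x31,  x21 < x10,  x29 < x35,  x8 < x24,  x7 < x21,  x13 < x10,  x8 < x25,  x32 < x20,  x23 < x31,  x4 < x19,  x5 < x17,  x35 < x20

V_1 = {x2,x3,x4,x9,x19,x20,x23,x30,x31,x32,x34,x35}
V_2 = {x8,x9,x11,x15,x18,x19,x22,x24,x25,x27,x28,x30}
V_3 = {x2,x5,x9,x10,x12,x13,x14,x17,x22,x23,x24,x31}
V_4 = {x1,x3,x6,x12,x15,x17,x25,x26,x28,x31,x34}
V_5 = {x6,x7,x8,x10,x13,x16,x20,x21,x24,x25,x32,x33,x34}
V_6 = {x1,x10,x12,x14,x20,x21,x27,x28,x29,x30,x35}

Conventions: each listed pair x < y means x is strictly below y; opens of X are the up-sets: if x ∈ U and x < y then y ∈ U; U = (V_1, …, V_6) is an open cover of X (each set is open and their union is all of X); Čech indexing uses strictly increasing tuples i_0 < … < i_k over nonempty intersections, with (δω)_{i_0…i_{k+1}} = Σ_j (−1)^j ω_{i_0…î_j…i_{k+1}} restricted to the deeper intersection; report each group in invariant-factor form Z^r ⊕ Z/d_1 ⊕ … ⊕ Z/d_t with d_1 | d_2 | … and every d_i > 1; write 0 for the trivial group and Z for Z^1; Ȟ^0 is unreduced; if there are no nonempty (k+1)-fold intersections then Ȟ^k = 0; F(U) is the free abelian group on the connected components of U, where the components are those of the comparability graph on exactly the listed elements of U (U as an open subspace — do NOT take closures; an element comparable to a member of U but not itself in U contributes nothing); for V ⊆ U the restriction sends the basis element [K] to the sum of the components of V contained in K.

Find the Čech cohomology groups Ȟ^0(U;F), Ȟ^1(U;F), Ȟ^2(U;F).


nerve simplices:
  V12={x9,x19,x30} V13={x2,x9,x23,x31} V14={x3,x31,x34} V15={x20,x32,x34} V16={x20,x30,x35} V23={x9,x22,x24} V24={x15,x25,x28} V25={x8,x24,x25} V26={x27,x28,x30} V34={x12,x17,x31} V35={x10,x13,x24} V36={x10,x12,x14} V45={x6,x25,x34} V46={x1,x12,x28} V56={x10,x20,x21}
  V123={x9} V126={x30} V134={x31} V145={x34} V156={x20} V235={x24} V245={x25} V246={x28} V346={x12} V356={x10}
components per intersection:
  V1: {x2,x3,x4,x9,x19,x20,x23,x30,x31,x32,x34,x35}
  V2: {x8,x9,x11,x15,x18,x19,x22,x24,x25,x27,x28,x30}
  V3: {x2,x5,x9,x10,x12,x13,x14,x17,x22,x23,x24,x31}
  V4: {x1,x3,x6,x12,x15,x17,x25,x26,x28,x31,x34}
  V5: {x6,x7,x8,x10,x13,x16,x20,x21,x24,x25,x32,x33,x34}
  V6: {x1,x10,x12,x14,x20,x21,x27,x28,x29,x30,x35}
  V12: {x9,x19,x30}
  V13: {x2,x9,x23,x31}
  V14: {x3,x31,x34}
  V15: {x20,x32,x34}
  V16: {x20,x30,x35}
  V23: {x9,x22,x24}
  V24: {x15,x25,x28}
  V25: {x8,x24,x25}
  V26: {x27,x28,x30}
  V34: {x12,x17,x31}
  V35: {x10,x13,x24}
  V36: {x10,x12,x14}
  V45: {x6,x25,x34}
  V46: {x1,x12,x28}
  V56: {x10,x20,x21}
  V123: {x9}
  V126: {x30}
  V134: {x31}
  V145: {x34}
  V156: {x20}
  V235: {x24}
  V245: {x25}
  V246: {x28}
  V346: {x12}
  V356: {x10}
C dims 6,15,10; δ0: rk 5, SNF 1^5; δ1: rk 10, SNF 1^9·2
degree 0: 6−5−0 = 1 → Ȟ^0 ≅ Z
degree 1: 15−10−5 = 0 → Ȟ^1 ≅ 0
degree 2: 10−0−10 = 0 plus torsion [2] → Ȟ^2 ≅ Z/2

Ȟ^0 ≅ Z; Ȟ^1 ≅ 0; Ȟ^2 ≅ Z/2


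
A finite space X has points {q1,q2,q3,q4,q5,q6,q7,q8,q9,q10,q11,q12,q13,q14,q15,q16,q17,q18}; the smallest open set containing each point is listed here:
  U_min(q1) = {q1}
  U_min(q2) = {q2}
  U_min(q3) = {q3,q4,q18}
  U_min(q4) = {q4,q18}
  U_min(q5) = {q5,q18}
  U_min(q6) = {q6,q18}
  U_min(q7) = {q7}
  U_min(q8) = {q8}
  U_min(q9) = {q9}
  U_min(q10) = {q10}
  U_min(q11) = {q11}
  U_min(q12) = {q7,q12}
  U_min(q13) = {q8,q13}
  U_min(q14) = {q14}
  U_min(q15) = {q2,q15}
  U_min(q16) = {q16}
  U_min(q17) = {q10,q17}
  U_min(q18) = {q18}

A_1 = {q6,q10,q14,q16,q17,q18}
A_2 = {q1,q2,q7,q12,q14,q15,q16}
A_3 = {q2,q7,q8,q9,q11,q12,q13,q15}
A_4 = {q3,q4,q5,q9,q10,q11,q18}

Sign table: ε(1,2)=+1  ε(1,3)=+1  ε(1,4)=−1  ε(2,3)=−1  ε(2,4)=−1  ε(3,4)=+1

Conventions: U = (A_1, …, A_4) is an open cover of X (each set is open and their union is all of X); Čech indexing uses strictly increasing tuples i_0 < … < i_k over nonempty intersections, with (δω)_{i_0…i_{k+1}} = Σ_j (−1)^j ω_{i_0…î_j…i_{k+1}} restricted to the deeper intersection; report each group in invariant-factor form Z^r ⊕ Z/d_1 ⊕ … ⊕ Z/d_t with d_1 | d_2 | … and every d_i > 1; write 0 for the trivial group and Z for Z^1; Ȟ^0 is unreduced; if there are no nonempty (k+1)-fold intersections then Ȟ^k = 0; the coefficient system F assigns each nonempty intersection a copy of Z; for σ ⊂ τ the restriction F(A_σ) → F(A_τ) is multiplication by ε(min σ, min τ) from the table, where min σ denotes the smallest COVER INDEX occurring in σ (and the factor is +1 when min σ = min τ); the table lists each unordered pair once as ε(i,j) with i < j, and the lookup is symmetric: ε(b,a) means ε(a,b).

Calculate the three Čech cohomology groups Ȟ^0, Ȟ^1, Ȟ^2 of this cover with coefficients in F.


Ȟ^0 ≅ Z,  Ȟ^1 ≅ Z,  Ȟ^2 ≅ 0

nerve simplices:
  A12={q14,q16} A14={q10,q18} A23={q2,q7,q12,q15} A34={q9,q11}
C dims 4,4; δ0: rk 3, SNF 1^3
degree 0: 4−3−0 = 1 → Ȟ^0 ≅ Z
degree 1: 4−0−3 = 1 → Ȟ^1 ≅ Z
degree 2: 0−0−0 = 0 → Ȟ^2 ≅ 0


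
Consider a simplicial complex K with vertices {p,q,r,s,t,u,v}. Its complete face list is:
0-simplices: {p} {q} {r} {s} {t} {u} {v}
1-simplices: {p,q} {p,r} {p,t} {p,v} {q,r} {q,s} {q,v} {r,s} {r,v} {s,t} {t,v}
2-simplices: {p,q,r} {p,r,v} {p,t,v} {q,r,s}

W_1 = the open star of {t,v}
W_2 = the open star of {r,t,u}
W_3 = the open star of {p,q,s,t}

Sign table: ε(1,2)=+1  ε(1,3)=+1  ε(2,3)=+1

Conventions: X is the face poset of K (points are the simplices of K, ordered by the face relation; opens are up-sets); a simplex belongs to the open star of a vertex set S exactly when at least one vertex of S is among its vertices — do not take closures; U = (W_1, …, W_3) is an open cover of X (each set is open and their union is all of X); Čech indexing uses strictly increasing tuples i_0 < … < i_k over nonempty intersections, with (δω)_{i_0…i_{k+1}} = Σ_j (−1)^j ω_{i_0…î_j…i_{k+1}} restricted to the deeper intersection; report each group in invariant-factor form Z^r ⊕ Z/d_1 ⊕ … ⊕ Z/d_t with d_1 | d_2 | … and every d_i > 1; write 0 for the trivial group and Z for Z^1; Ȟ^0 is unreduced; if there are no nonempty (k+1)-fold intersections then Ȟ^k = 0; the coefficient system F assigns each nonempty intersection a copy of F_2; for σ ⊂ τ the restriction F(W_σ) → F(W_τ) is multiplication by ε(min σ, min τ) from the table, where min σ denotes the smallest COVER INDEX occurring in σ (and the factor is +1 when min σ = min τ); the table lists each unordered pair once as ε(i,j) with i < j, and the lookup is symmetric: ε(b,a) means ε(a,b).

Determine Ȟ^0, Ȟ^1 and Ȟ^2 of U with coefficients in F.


intersection data:
  W1={{t},{v},{p,t},{p,v},{q,v},{r,v},{s,t},{t,v},{p,r,v},{p,t,v}} W2={{r},{t},{u},{p,r},{p,t},{q,r},{r,s},{r,v},{s,t},{t,v},{p,q,r},{p,r,v},{p,t,v},{q,r,s}} W3={{p},{q},{s},{t},{p,q},{p,r},{p,t},{p,v},{q,r},{q,s},{q,v},{r,s},{s,t},{t,v},{p,q,r},{p,r,v},{p,t,v},{q,r,s}}
  W12={{t},{p,t},{r,v},{s,t},{t,v},{p,r,v},{p,t,v}} W13={{t},{p,t},{p,v},{q,v},{s,t},{t,v},{p,r,v},{p,t,v}} W23={{t},{p,r},{p,t},{q,r},{r,s},{s,t},{t,v},{p,q,r},{p,r,v},{p,t,v},{q,r,s}}
  W123={{t},{p,t},{s,t},{t,v},{p,r,v},{p,t,v}}
C dims 3,3,1; δ0: rk_F2 2; δ1: rk_F2 1
Ȟ^0 = (3 − 2) − 0 = 1, so Ȟ^0 ≅ Z/2
Ȟ^1 = (3 − 1) − 2 = 0, so Ȟ^1 ≅ 0
Ȟ^2 = (1 − 0) − 1 = 0, so Ȟ^2 ≅ 0

Ȟ^0 = Z/2, Ȟ^1 = 0 and Ȟ^2 = 0


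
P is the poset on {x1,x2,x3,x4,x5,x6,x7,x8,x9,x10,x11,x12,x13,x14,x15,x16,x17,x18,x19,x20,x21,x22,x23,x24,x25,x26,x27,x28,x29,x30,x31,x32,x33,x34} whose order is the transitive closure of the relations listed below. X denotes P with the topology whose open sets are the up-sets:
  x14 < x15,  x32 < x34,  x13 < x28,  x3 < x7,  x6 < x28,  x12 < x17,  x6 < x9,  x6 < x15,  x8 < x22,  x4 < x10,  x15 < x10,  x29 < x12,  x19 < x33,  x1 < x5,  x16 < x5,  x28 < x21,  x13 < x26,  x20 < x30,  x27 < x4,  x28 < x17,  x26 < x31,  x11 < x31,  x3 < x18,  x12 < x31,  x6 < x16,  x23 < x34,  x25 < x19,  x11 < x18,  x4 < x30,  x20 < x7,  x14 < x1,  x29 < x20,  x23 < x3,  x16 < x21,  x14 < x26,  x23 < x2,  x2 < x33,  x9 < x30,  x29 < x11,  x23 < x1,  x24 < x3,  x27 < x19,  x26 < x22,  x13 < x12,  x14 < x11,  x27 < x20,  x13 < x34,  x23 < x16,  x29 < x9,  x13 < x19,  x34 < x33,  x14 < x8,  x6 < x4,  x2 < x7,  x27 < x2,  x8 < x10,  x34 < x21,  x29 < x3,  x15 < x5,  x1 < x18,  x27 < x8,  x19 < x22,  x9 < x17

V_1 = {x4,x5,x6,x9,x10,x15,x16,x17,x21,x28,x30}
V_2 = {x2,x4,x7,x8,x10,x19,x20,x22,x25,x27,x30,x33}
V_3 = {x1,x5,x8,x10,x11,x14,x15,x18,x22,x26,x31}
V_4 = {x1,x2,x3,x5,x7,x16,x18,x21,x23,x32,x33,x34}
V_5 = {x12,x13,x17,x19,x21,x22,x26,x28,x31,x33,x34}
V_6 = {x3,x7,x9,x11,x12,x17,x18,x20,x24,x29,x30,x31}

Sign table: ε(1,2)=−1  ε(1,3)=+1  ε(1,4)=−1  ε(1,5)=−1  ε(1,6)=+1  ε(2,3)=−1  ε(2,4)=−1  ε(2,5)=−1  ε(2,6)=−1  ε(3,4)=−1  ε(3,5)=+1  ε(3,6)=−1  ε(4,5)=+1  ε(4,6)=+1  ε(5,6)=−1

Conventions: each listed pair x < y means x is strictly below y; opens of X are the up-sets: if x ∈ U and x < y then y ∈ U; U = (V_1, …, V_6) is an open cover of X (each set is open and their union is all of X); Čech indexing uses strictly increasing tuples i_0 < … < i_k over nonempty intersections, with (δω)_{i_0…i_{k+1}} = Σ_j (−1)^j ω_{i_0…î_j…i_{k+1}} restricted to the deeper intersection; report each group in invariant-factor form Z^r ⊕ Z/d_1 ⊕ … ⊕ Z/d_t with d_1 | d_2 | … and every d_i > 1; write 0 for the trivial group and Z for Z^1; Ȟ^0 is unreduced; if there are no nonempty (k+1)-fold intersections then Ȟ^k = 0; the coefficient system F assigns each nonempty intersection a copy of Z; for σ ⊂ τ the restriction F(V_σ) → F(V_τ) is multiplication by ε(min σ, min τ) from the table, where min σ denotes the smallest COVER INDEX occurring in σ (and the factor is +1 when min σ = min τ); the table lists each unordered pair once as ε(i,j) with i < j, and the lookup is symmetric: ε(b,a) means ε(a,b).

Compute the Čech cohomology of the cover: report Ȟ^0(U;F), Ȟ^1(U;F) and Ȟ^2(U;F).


Ȟ^0 ≅ 0,  Ȟ^1 ≅ Z/2,  Ȟ^2 ≅ Z

intersection data:
  V12={x4,x10,x30} V13={x5,x10,x15} V14={x5,x16,x21} V15={x17,x21,x28} V16={x9,x17,x30} V23={x8,x10,x22} V24={x2,x7,x33} V25={x19,x22,x33} V26={x7,x20,x30} V34={x1,x5,x18} V35={x22,x26,x31} V36={x11,x18,x31} V45={x21,x33,x34} V46={x3,x7,x18} V56={x12,x17,x31}
  V123={x10} V126={x30} V134={x5} V145={x21} V156={x17} V235={x22} V245={x33} V246={x7} V346={x18} V356={x31}
C dims 6,15,10; δ0: rk 6, SNF 1^5·2; δ1: rk 9, SNF 1^9
Ȟ^0 = (6 − 6) − 0 = 0, so Ȟ^0 ≅ 0
Ȟ^1 = (15 − 9) − 6 = 0 plus torsion [2], so Ȟ^1 ≅ Z/2
Ȟ^2 = (10 − 0) − 9 = 1, so Ȟ^2 ≅ Z


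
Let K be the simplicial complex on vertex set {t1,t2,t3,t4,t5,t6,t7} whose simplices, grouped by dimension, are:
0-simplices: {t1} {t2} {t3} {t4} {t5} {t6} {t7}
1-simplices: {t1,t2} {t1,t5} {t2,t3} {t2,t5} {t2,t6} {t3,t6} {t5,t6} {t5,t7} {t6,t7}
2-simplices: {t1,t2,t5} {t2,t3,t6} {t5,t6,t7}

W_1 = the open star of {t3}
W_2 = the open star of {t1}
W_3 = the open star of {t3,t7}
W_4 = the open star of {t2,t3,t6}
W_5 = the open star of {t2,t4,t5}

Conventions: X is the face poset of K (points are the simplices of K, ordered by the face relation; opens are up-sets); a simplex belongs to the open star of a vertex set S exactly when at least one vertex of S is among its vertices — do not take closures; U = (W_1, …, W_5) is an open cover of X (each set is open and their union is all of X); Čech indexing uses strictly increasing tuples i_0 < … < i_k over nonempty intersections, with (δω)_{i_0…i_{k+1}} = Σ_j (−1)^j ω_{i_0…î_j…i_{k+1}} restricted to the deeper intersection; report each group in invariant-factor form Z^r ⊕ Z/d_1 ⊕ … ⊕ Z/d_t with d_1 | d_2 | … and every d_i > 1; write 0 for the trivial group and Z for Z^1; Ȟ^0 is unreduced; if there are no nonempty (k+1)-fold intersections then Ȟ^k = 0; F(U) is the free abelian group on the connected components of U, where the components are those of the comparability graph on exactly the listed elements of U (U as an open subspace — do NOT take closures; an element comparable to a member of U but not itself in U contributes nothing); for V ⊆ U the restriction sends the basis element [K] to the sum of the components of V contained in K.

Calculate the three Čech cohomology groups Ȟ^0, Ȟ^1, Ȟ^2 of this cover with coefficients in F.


intersection data:
  W1={{t3},{t2,t3},{t3,t6},{t2,t3,t6}} W2={{t1},{t1,t2},{t1,t5},{t1,t2,t5}} W3={{t3},{t7},{t2,t3},{t3,t6},{t5,t7},{t6,t7},{t2,t3,t6},{t5,t6,t7}} W4={{t2},{t3},{t6},{t1,t2},{t2,t3},{t2,t5},{t2,t6},{t3,t6},{t5,t6},{t6,t7},{t1,t2,t5},{t2,t3,t6},{t5,t6,t7}} W5={{t2},{t4},{t5},{t1,t2},{t1,t5},{t2,t3},{t2,t5},{t2,t6},{t5,t6},{t5,t7},{t1,t2,t5},{t2,t3,t6},{t5,t6,t7}}
  W13={{t3},{t2,t3},{t3,t6},{t2,t3,t6}} W14={{t3},{t2,t3},{t3,t6},{t2,t3,t6}} W15={{t2,t3},{t2,t3,t6}} W24={{t1,t2},{t1,t2,t5}} W25={{t1,t2},{t1,t5},{t1,t2,t5}} W34={{t3},{t2,t3},{t3,t6},{t6,t7},{t2,t3,t6},{t5,t6,t7}} W35={{t2,t3},{t5,t7},{t2,t3,t6},{t5,t6,t7}} W45={{t2},{t1,t2},{t2,t3},{t2,t5},{t2,t6},{t5,t6},{t1,t2,t5},{t2,t3,t6},{t5,t6,t7}}
  W134={{t3},{t2,t3},{t3,t6},{t2,t3,t6}} W135={{t2,t3},{t2,t3,t6}} W145={{t2,t3},{t2,t3,t6}} W245={{t1,t2},{t1,t2,t5}} W345={{t2,t3},{t2,t3,t6},{t5,t6,t7}}
  W1345={{t2,t3},{t2,t3,t6}}
components per intersection:
  W1: {{t3},{t2,t3},{t3,t6},{t2,t3,t6}}
  W2: {{t1},{t1,t2},{t1,t5},{t1,t2,t5}}
  W3: {{t3},{t2,t3},{t3,t6},{t2,t3,t6}} {{t7},{t5,t7},{t6,t7},{t5,t6,t7}}
  W4: {{t2},{t3},{t6},{t1,t2},{t2,t3},{t2,t5},{t2,t6},{t3,t6},{t5,t6},{t6,t7},{t1,t2,t5},{t2,t3,t6},{t5,t6,t7}}
  W5: {{t2},{t5},{t1,t2},{t1,t5},{t2,t3},{t2,t5},{t2,t6},{t5,t6},{t5,t7},{t1,t2,t5},{t2,t3,t6},{t5,t6,t7}} {{t4}}
  W13: {{t3},{t2,t3},{t3,t6},{t2,t3,t6}}
  W14: {{t3},{t2,t3},{t3,t6},{t2,t3,t6}}
  W15: {{t2,t3},{t2,t3,t6}}
  W24: {{t1,t2},{t1,t2,t5}}
  W25: {{t1,t2},{t1,t5},{t1,t2,t5}}
  W34: {{t3},{t2,t3},{t3,t6},{t2,t3,t6}} {{t6,t7},{t5,t6,t7}}
  W35: {{t2,t3},{t2,t3,t6}} {{t5,t7},{t5,t6,t7}}
  W45: {{t2},{t1,t2},{t2,t3},{t2,t5},{t2,t6},{t1,t2,t5},{t2,t3,t6}} {{t5,t6},{t5,t6,t7}}
  W134: {{t3},{t2,t3},{t3,t6},{t2,t3,t6}}
  W135: {{t2,t3},{t2,t3,t6}}
  W145: {{t2,t3},{t2,t3,t6}}
  W245: {{t1,t2},{t1,t2,t5}}
  W345: {{t2,t3},{t2,t3,t6}} {{t5,t6,t7}}
  W1345: {{t2,t3},{t2,t3,t6}}
C dims 7,11,6,1; δ0: rk 5, SNF 1^5; δ1: rk 5, SNF 1^5; δ2: rk 1, SNF 1^1
Ȟ^0 = (7 − 5) − 0 = 2, so Ȟ^0 ≅ Z^2
Ȟ^1 = (11 − 5) − 5 = 1, so Ȟ^1 ≅ Z
Ȟ^2 = (6 − 1) − 5 = 0, so Ȟ^2 ≅ 0

Ȟ^0(U;F) ≅ Z^2, Ȟ^1(U;F) ≅ Z, Ȟ^2(U;F) ≅ 0


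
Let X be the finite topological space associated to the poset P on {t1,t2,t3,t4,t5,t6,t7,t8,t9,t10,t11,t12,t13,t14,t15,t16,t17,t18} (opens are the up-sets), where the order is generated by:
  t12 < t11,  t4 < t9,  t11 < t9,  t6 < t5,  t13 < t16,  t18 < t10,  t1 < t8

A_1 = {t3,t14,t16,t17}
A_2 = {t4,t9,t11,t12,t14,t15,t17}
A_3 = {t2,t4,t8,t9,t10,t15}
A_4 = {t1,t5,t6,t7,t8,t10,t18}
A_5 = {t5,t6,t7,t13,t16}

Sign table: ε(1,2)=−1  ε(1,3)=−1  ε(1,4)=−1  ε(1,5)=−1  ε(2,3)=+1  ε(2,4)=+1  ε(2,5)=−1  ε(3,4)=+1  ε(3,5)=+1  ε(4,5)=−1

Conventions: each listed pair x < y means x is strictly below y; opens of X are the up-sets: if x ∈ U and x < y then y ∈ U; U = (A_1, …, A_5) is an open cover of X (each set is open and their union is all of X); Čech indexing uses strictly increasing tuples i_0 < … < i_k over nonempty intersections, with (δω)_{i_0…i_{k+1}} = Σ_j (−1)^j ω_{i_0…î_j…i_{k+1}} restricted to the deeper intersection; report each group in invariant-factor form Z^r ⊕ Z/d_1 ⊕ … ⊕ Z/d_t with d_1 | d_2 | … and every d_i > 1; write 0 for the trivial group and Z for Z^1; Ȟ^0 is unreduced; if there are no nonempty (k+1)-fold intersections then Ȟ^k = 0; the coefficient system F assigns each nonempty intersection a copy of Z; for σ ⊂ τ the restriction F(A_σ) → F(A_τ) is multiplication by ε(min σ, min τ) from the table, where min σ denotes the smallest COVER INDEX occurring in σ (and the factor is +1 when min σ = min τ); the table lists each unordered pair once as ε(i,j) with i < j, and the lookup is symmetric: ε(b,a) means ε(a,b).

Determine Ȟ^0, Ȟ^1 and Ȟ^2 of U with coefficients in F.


Ȟ^0 = 0, Ȟ^1 = Z/2 and Ȟ^2 = 0

nerve of the cover:
  A12={t14,t17} A15={t16} A23={t4,t9,t15} A34={t8,t10} A45={t5,t6,t7}
C dims 5,5; δ0: rk 5, SNF 1^4·2
Ȟ^0 = (5 − 5) − 0 = 0, so Ȟ^0 ≅ 0
Ȟ^1 = (5 − 0) − 5 = 0 plus torsion [2], so Ȟ^1 ≅ Z/2
Ȟ^2 = (0 − 0) − 0 = 0, so Ȟ^2 ≅ 0


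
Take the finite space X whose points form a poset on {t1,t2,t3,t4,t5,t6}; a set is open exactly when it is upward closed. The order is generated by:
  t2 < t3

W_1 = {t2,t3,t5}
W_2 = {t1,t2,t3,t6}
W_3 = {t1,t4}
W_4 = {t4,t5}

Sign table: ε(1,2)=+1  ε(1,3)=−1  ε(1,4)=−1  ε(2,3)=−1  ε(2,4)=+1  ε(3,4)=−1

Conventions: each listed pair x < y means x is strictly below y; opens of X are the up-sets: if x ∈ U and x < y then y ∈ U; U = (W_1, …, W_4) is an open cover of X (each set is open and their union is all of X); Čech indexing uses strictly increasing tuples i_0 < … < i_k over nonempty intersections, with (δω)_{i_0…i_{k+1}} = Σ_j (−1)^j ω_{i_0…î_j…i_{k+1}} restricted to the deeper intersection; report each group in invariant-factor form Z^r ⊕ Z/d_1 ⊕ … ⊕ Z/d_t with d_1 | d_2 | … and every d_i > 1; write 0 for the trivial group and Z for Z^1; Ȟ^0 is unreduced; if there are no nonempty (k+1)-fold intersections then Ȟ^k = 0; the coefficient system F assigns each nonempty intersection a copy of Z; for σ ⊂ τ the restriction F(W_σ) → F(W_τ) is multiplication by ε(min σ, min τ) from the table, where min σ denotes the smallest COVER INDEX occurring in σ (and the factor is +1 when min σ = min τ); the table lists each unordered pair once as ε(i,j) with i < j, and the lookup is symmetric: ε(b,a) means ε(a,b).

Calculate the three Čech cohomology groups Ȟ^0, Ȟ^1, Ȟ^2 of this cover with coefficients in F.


Ȟ^0(U;F) ≅ 0; Ȟ^1(U;F) ≅ Z/2; Ȟ^2(U;F) ≅ 0

nerve of the cover:
  W12={t2,t3} W14={t5} W23={t1} W34={t4}
C dims 4,4; δ0: rk 4, SNF 1^3·2
Ȟ^0 = (4 − 4) − 0 = 0, so Ȟ^0 ≅ 0
Ȟ^1 = (4 − 0) − 4 = 0 plus torsion [2], so Ȟ^1 ≅ Z/2
Ȟ^2 = (0 − 0) − 0 = 0, so Ȟ^2 ≅ 0


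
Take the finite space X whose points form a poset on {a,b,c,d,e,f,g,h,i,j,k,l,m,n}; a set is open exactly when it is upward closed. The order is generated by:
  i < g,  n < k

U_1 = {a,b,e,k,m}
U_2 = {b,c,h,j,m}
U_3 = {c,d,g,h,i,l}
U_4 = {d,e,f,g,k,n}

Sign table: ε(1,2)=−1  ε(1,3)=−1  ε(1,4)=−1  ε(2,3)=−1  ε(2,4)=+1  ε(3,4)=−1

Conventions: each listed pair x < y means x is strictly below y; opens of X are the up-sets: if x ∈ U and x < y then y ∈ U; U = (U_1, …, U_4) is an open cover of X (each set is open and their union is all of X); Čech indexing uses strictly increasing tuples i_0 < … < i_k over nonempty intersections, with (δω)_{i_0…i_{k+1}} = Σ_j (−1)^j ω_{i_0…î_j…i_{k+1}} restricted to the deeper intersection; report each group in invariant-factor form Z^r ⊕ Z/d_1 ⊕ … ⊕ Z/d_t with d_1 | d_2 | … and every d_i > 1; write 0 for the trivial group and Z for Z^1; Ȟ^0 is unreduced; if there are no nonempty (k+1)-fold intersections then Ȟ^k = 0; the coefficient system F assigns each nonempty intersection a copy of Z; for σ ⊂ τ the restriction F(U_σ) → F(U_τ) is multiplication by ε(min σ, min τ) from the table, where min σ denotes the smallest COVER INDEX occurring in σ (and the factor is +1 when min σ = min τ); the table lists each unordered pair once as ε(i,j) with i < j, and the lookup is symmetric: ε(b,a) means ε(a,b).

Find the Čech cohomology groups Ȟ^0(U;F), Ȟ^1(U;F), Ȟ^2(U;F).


nonempty overlaps:
  U12={b,m} U14={e,k} U23={c,h} U34={d,g}
C dims 4,4; δ0: rk 3, SNF 1^3
degree 0: 4−3−0 = 1 → Ȟ^0 ≅ Z
degree 1: 4−0−3 = 1 → Ȟ^1 ≅ Z
degree 2: 0−0−0 = 0 → Ȟ^2 ≅ 0

Ȟ^0 ≅ Z,  Ȟ^1 ≅ Z,  Ȟ^2 ≅ 0


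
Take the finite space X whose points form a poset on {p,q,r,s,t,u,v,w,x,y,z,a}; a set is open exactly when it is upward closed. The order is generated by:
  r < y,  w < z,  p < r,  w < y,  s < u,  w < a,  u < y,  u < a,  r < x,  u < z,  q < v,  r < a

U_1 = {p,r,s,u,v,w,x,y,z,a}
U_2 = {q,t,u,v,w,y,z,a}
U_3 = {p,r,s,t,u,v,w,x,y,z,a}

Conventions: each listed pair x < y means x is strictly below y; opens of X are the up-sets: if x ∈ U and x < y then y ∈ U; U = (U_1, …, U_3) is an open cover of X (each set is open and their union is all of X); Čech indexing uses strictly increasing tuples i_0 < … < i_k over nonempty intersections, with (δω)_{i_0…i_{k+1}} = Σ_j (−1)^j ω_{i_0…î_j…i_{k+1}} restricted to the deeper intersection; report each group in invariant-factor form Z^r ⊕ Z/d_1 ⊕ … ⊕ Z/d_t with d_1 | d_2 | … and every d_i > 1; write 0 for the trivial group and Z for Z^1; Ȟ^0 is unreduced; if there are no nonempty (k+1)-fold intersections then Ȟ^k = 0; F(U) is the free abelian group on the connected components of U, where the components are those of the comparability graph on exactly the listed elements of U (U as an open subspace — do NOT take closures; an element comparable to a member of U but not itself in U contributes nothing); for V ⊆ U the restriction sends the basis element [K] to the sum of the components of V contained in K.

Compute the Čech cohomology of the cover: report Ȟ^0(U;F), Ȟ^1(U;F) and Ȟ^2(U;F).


intersection data:
  U12={u,v,w,y,z,a} U13={p,r,s,u,v,w,x,y,z,a} U23={t,u,v,w,y,z,a}
  U123={u,v,w,y,z,a}
components per intersection:
  U1: {p,r,s,u,w,x,y,z,a} {v}
  U2: {q,v} {t} {u,w,y,z,a}
  U3: {p,r,s,u,w,x,y,z,a} {t} {v}
  U12: {u,w,y,z,a} {v}
  U13: {p,r,s,u,w,x,y,z,a} {v}
  U23: {t} {u,w,y,z,a} {v}
  U123: {u,w,y,z,a} {v}
C dims 8,7,2; δ0: rk 5, SNF 1^5; δ1: rk 2, SNF 1^2
Ȟ^0 = (8 − 5) − 0 = 3, so Ȟ^0 ≅ Z^3
Ȟ^1 = (7 − 2) − 5 = 0, so Ȟ^1 ≅ 0
Ȟ^2 = (2 − 0) − 2 = 0, so Ȟ^2 ≅ 0

Ȟ^0 = Z^3, Ȟ^1 = 0 and Ȟ^2 = 0


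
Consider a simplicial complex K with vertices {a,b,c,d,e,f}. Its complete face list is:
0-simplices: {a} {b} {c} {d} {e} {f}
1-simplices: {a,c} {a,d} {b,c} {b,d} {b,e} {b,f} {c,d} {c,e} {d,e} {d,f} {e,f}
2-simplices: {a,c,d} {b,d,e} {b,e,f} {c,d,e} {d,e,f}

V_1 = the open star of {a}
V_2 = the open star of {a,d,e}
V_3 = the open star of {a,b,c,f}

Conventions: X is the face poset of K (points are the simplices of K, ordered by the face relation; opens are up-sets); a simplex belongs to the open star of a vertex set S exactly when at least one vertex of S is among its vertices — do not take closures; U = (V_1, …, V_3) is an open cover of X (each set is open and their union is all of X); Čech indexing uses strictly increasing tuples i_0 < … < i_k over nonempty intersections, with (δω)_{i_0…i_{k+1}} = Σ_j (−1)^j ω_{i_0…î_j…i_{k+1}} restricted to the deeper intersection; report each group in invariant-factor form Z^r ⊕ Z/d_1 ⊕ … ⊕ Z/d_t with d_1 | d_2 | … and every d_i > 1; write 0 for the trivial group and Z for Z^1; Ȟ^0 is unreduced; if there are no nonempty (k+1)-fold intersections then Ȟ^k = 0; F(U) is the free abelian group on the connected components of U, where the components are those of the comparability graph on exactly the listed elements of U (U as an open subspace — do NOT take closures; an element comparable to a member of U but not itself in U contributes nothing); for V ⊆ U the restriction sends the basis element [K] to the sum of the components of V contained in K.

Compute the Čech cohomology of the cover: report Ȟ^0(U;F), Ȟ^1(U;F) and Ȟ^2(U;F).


Ȟ^0 = Z, Ȟ^1 = Z and Ȟ^2 = 0

nerve of the cover:
  V1={{a},{a,c},{a,d},{a,c,d}} V2={{a},{d},{e},{a,c},{a,d},{b,d},{b,e},{c,d},{c,e},{d,e},{d,f},{e,f},{a,c,d},{b,d,e},{b,e,f},{c,d,e},{d,e,f}} V3={{a},{b},{c},{f},{a,c},{a,d},{b,c},{b,d},{b,e},{b,f},{c,d},{c,e},{d,f},{e,f},{a,c,d},{b,d,e},{b,e,f},{c,d,e},{d,e,f}}
  V12={{a},{a,c},{a,d},{a,c,d}} V13={{a},{a,c},{a,d},{a,c,d}} V23={{a},{a,c},{a,d},{b,d},{b,e},{c,d},{c,e},{d,f},{e,f},{a,c,d},{b,d,e},{b,e,f},{c,d,e},{d,e,f}}
  V123={{a},{a,c},{a,d},{a,c,d}}
components per intersection:
  V1: {{a},{a,c},{a,d},{a,c,d}}
  V2: {{a},{d},{e},{a,c},{a,d},{b,d},{b,e},{c,d},{c,e},{d,e},{d,f},{e,f},{a,c,d},{b,d,e},{b,e,f},{c,d,e},{d,e,f}}
  V3: {{a},{b},{c},{f},{a,c},{a,d},{b,c},{b,d},{b,e},{b,f},{c,d},{c,e},{d,f},{e,f},{a,c,d},{b,d,e},{b,e,f},{c,d,e},{d,e,f}}
  V12: {{a},{a,c},{a,d},{a,c,d}}
  V13: {{a},{a,c},{a,d},{a,c,d}}
  V23: {{a},{a,c},{a,d},{c,d},{c,e},{a,c,d},{c,d,e}} {{b,d},{b,e},{d,f},{e,f},{b,d,e},{b,e,f},{d,e,f}}
  V123: {{a},{a,c},{a,d},{a,c,d}}
C dims 3,4,1; δ0: rk 2, SNF 1^2; δ1: rk 1, SNF 1^1
Ȟ^0 = (3 − 2) − 0 = 1, so Ȟ^0 ≅ Z
Ȟ^1 = (4 − 1) − 2 = 1, so Ȟ^1 ≅ Z
Ȟ^2 = (1 − 0) − 1 = 0, so Ȟ^2 ≅ 0


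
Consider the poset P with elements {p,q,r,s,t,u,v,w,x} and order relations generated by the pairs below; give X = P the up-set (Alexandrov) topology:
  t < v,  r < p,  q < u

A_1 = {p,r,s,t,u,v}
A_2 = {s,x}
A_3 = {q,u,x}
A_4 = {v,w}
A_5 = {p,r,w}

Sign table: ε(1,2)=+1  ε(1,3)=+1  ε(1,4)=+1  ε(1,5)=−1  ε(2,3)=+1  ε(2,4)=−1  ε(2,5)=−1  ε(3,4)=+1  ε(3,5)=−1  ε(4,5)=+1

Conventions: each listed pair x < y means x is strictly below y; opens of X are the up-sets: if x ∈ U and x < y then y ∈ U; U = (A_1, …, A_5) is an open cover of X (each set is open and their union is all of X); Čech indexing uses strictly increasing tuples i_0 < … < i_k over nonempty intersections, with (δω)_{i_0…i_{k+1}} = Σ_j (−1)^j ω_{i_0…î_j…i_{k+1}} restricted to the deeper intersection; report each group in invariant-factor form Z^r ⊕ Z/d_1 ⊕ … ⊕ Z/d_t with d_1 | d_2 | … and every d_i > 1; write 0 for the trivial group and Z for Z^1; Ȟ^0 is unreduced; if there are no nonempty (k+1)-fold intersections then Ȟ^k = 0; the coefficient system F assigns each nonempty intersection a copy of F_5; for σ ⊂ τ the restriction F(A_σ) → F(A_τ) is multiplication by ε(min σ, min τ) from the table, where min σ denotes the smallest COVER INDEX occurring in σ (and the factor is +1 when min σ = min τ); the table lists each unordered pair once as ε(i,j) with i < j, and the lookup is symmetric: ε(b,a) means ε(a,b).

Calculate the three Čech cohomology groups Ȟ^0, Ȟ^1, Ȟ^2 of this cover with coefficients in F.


intersection data:
  A12={s} A13={u} A14={v} A15={p,r} A23={x} A45={w}
C dims 5,6; δ0: rk_F5 5
Ȟ^0 = (5 − 5) − 0 = 0, so Ȟ^0 ≅ 0
Ȟ^1 = (6 − 0) − 5 = 1, so Ȟ^1 ≅ Z/5
Ȟ^2 = (0 − 0) − 0 = 0, so Ȟ^2 ≅ 0

Ȟ^0 = 0,  Ȟ^1 = Z/5,  Ȟ^2 = 0


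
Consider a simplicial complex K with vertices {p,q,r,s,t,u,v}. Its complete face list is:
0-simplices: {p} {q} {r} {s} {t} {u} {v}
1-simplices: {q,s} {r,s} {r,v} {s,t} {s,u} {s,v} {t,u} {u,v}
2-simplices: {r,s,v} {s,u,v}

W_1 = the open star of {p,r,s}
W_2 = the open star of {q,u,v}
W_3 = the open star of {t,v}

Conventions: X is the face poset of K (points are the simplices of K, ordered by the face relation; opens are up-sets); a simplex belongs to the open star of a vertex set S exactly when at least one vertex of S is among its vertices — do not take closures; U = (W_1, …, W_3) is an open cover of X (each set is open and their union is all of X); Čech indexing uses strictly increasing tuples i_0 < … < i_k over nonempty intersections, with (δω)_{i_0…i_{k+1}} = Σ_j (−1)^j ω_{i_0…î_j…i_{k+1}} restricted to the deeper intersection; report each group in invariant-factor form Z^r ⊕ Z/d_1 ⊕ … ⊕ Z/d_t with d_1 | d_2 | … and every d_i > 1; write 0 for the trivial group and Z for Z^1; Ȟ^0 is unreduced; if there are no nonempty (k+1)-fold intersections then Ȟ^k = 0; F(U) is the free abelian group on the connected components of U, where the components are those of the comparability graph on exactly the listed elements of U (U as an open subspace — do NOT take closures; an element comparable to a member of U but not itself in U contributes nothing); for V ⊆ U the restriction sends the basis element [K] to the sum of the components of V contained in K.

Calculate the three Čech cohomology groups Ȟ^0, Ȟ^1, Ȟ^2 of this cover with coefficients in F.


Ȟ^0 ≅ Z^2, Ȟ^1 ≅ Z, Ȟ^2 ≅ 0

intersection data:
  W1={{p},{r},{s},{q,s},{r,s},{r,v},{s,t},{s,u},{s,v},{r,s,v},{s,u,v}} W2={{q},{u},{v},{q,s},{r,v},{s,u},{s,v},{t,u},{u,v},{r,s,v},{s,u,v}} W3={{t},{v},{r,v},{s,t},{s,v},{t,u},{u,v},{r,s,v},{s,u,v}}
  W12={{q,s},{r,v},{s,u},{s,v},{r,s,v},{s,u,v}} W13={{r,v},{s,t},{s,v},{r,s,v},{s,u,v}} W23={{v},{r,v},{s,v},{t,u},{u,v},{r,s,v},{s,u,v}}
  W123={{r,v},{s,v},{r,s,v},{s,u,v}}
components per intersection:
  W1: {{p}} {{r},{s},{q,s},{r,s},{r,v},{s,t},{s,u},{s,v},{r,s,v},{s,u,v}}
  W2: {{q},{q,s}} {{u},{v},{r,v},{s,u},{s,v},{t,u},{u,v},{r,s,v},{s,u,v}}
  W3: {{t},{s,t},{t,u}} {{v},{r,v},{s,v},{u,v},{r,s,v},{s,u,v}}
  W12: {{q,s}} {{r,v},{s,u},{s,v},{r,s,v},{s,u,v}}
  W13: {{r,v},{s,v},{r,s,v},{s,u,v}} {{s,t}}
  W23: {{v},{r,v},{s,v},{u,v},{r,s,v},{s,u,v}} {{t,u}}
  W123: {{r,v},{s,v},{r,s,v},{s,u,v}}
C dims 6,6,1; δ0: rk 4, SNF 1^4; δ1: rk 1, SNF 1^1
Ȟ^0 = (6 − 4) − 0 = 2, so Ȟ^0 ≅ Z^2
Ȟ^1 = (6 − 1) − 4 = 1, so Ȟ^1 ≅ Z
Ȟ^2 = (1 − 0) − 1 = 0, so Ȟ^2 ≅ 0


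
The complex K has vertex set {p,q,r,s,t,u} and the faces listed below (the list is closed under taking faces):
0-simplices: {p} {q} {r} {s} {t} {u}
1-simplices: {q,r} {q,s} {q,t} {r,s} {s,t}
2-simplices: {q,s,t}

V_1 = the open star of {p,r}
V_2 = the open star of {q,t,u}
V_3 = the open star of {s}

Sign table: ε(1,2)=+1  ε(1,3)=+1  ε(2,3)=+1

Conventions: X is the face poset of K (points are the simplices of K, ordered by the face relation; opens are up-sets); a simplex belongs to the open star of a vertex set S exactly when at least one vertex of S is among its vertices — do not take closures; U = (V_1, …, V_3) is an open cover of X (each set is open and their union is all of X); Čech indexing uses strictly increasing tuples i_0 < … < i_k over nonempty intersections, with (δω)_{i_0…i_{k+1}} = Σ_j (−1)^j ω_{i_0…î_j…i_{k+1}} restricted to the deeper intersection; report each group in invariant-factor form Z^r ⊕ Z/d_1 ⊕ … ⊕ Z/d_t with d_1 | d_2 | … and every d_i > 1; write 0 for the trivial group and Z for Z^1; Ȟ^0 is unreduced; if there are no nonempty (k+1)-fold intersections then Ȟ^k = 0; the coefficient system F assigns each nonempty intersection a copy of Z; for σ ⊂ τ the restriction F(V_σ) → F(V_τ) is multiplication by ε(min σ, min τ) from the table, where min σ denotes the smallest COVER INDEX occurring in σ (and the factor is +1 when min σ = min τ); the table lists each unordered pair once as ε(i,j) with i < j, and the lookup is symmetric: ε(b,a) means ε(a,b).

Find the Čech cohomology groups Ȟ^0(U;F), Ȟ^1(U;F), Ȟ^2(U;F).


Ȟ^0 = Z; Ȟ^1 = Z; Ȟ^2 = 0

intersection data:
  V1={{p},{r},{q,r},{r,s}} V2={{q},{t},{u},{q,r},{q,s},{q,t},{s,t},{q,s,t}} V3={{s},{q,s},{r,s},{s,t},{q,s,t}}
  V12={{q,r}} V13={{r,s}} V23={{q,s},{s,t},{q,s,t}}
C dims 3,3; δ0: rk 2, SNF 1^2
Ȟ^0 = (3 − 2) − 0 = 1, so Ȟ^0 ≅ Z
Ȟ^1 = (3 − 0) − 2 = 1, so Ȟ^1 ≅ Z
Ȟ^2 = (0 − 0) − 0 = 0, so Ȟ^2 ≅ 0


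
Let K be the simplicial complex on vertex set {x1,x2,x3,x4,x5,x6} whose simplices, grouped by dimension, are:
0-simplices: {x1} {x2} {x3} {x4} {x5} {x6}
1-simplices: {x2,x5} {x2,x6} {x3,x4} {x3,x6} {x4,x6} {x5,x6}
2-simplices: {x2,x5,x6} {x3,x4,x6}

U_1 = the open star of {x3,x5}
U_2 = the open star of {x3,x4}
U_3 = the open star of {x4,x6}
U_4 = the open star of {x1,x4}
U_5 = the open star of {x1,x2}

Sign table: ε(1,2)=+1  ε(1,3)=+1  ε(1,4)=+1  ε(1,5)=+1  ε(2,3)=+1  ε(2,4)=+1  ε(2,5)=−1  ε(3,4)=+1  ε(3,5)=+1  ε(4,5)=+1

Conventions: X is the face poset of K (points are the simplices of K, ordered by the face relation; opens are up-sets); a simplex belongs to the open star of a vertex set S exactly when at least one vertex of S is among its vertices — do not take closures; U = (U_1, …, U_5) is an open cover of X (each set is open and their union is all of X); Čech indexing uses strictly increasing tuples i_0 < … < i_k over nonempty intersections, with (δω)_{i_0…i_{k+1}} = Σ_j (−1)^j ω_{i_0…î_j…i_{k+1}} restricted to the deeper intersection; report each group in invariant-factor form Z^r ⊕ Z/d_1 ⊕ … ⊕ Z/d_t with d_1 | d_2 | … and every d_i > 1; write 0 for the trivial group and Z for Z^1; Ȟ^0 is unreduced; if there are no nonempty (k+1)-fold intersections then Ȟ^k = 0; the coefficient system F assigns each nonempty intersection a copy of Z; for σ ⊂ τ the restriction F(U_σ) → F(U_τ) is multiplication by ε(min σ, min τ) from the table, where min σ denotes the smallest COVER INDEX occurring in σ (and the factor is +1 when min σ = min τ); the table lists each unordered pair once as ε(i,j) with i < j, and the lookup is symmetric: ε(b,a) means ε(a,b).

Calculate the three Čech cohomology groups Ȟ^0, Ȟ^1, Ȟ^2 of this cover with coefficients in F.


Ȟ^0 = Z,  Ȟ^1 = Z,  Ȟ^2 = 0

nonempty overlaps:
  U1={{x3},{x5},{x2,x5},{x3,x4},{x3,x6},{x5,x6},{x2,x5,x6},{x3,x4,x6}} U2={{x3},{x4},{x3,x4},{x3,x6},{x4,x6},{x3,x4,x6}} U3={{x4},{x6},{x2,x6},{x3,x4},{x3,x6},{x4,x6},{x5,x6},{x2,x5,x6},{x3,x4,x6}} U4={{x1},{x4},{x3,x4},{x4,x6},{x3,x4,x6}} U5={{x1},{x2},{x2,x5},{x2,x6},{x2,x5,x6}}
  U12={{x3},{x3,x4},{x3,x6},{x3,x4,x6}} U13={{x3,x4},{x3,x6},{x5,x6},{x2,x5,x6},{x3,x4,x6}} U14={{x3,x4},{x3,x4,x6}} U15={{x2,x5},{x2,x5,x6}} U23={{x4},{x3,x4},{x3,x6},{x4,x6},{x3,x4,x6}} U24={{x4},{x3,x4},{x4,x6},{x3,x4,x6}} U34={{x4},{x3,x4},{x4,x6},{x3,x4,x6}} U35={{x2,x6},{x2,x5,x6}} U45={{x1}}
  U123={{x3,x4},{x3,x6},{x3,x4,x6}} U124={{x3,x4},{x3,x4,x6}} U134={{x3,x4},{x3,x4,x6}} U135={{x2,x5,x6}} U234={{x4},{x3,x4},{x4,x6},{x3,x4,x6}}
  U1234={{x3,x4},{x3,x4,x6}}
C dims 5,9,5,1; δ0: rk 4, SNF 1^4; δ1: rk 4, SNF 1^4; δ2: rk 1, SNF 1^1
degree 0: 5−4−0 = 1 → Ȟ^0 ≅ Z
degree 1: 9−4−4 = 1 → Ȟ^1 ≅ Z
degree 2: 5−1−4 = 0 → Ȟ^2 ≅ 0


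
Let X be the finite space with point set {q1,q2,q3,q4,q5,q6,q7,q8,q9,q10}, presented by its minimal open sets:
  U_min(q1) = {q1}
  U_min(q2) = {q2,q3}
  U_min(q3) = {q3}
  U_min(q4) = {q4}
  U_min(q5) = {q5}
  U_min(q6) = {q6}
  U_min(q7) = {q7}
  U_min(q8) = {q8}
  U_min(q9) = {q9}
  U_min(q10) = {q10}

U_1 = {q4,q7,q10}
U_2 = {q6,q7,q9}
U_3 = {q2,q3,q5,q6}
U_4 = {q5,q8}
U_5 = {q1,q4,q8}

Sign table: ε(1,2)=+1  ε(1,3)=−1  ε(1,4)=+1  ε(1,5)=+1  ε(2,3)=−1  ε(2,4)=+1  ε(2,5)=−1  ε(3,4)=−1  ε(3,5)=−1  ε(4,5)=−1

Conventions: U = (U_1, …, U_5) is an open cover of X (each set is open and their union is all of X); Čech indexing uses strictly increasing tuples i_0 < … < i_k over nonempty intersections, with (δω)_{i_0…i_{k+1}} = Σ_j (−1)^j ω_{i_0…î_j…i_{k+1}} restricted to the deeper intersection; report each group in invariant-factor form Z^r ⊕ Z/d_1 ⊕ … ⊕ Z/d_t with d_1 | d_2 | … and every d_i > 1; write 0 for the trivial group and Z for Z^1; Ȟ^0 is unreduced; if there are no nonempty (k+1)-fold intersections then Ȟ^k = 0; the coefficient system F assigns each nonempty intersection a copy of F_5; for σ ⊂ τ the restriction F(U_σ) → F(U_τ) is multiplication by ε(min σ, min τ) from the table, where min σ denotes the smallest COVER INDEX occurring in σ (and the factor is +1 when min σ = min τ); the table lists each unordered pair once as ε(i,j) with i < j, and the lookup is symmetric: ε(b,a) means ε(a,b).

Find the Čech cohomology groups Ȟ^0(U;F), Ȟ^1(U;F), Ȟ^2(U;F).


Ȟ^0(U;F) ≅ 0; Ȟ^1(U;F) ≅ 0; Ȟ^2(U;F) ≅ 0

nonempty intersections:
  U12={q7} U15={q4} U23={q6} U34={q5} U45={q8}
C dims 5,5; δ0: rk_F5 5
Ȟ^0: (5−5)−0=0 ⇒ 0
Ȟ^1: (5−0)−5=0 ⇒ 0
Ȟ^2: (0−0)−0=0 ⇒ 0


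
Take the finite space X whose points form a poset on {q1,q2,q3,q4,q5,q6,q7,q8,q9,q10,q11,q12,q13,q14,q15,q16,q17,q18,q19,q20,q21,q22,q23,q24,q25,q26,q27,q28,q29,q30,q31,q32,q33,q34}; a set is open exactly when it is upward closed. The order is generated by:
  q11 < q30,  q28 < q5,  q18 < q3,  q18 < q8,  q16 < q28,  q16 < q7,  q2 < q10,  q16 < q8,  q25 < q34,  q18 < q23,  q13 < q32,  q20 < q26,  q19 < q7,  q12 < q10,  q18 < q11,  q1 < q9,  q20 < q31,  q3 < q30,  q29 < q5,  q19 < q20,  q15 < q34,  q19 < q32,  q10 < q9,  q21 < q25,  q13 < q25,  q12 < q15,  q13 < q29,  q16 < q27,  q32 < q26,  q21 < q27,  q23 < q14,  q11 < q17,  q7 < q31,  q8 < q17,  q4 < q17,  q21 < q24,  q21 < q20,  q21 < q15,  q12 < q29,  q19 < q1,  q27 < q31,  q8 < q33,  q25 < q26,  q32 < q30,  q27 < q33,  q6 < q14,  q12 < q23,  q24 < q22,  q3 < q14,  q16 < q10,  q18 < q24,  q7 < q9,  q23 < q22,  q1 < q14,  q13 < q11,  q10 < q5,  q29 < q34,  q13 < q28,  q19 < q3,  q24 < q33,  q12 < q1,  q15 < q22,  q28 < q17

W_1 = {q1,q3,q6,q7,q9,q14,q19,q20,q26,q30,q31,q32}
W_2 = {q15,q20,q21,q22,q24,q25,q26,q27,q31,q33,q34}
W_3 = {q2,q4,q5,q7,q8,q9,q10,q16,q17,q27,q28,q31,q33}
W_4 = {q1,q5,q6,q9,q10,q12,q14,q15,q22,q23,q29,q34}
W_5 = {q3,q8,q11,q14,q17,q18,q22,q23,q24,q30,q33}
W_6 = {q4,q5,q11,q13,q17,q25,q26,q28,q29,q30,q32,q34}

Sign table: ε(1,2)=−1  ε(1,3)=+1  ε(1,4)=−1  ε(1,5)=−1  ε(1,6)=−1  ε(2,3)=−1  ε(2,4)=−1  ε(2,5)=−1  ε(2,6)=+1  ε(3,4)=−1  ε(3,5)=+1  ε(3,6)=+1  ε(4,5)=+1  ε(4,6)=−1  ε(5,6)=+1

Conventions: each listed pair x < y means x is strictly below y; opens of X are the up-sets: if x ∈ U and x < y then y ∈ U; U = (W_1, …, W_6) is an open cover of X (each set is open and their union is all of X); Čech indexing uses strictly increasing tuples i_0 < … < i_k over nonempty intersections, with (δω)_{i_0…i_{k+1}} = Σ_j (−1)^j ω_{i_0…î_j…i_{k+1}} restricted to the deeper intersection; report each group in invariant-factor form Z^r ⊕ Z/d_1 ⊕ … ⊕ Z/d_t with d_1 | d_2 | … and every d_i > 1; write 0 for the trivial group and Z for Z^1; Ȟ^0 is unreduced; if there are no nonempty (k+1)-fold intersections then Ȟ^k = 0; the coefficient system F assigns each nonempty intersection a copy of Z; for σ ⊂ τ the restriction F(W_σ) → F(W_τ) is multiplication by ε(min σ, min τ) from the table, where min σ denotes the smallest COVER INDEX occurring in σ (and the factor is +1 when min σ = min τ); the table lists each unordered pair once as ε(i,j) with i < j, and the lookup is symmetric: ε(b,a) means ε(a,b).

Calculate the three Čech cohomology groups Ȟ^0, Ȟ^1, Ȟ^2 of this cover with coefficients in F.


nerve of the cover:
  W12={q20,q26,q31} W13={q7,q9,q31} W14={q1,q6,q9,q14} W15={q3,q14,q30} W16={q26,q30,q32} W23={q27,q31,q33} W24={q15,q22,q34} W25={q22,q24,q33} W26={q25,q26,q34} W34={q5,q9,q10} W35={q8,q17,q33} W36={q4,q5,q17,q28} W45={q14,q22,q23} W46={q5,q29,q34} W56={q11,q17,q30}
  W123={q31} W126={q26} W134={q9} W145={q14} W156={q30} W235={q33} W245={q22} W246={q34} W346={q5} W356={q17}
C dims 6,15,10; δ0: rk 6, SNF 1^5·2; δ1: rk 9, SNF 1^9
Ȟ^0 = (6 − 6) − 0 = 0, so Ȟ^0 ≅ 0
Ȟ^1 = (15 − 9) − 6 = 0 plus torsion [2], so Ȟ^1 ≅ Z/2
Ȟ^2 = (10 − 0) − 9 = 1, so Ȟ^2 ≅ Z

Ȟ^0(U;F) ≅ 0,  Ȟ^1(U;F) ≅ Z/2,  Ȟ^2(U;F) ≅ Z
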